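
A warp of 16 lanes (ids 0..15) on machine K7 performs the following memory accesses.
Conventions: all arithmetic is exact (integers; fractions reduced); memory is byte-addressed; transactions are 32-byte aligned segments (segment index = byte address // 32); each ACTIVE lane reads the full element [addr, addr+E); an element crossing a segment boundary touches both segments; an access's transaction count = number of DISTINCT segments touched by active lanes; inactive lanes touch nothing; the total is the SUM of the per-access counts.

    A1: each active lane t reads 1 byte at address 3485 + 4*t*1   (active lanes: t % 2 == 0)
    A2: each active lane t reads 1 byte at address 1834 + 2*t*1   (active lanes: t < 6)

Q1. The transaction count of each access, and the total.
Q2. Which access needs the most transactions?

A1: 3 transactions
A2: 1 transaction

Answer: 3,1; total 4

Answer: A1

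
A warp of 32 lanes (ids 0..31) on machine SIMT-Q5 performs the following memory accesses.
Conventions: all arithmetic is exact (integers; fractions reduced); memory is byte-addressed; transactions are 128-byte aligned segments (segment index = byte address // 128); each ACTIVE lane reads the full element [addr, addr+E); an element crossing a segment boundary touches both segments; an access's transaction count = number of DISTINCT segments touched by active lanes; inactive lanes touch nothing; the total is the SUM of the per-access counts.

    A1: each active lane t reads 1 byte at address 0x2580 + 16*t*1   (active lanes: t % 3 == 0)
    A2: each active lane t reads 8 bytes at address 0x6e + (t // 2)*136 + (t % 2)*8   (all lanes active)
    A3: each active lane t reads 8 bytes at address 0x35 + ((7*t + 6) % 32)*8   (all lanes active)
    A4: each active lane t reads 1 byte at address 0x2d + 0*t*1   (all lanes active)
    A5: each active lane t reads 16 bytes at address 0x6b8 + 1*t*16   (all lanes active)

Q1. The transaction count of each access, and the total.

A1: 4 transactions
A2: 17 transactions
A3: 3 transactions
A4: 1 transaction
A5: 5 transactions

Answer: 4,17,3,1,5; total 30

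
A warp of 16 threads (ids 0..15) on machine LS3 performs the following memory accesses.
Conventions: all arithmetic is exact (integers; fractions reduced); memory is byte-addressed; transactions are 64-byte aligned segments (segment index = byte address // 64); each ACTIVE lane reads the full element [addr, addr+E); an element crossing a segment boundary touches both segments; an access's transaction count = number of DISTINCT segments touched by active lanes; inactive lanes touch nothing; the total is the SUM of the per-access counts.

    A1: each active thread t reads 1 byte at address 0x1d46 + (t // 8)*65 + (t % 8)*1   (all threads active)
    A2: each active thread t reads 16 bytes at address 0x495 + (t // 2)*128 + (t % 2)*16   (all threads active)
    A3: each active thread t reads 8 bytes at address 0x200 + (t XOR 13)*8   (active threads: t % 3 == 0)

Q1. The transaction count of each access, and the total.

A1: 2 transactions
A2: 8 transactions
A3: 2 transactions

Answer: 2,8,2; total 12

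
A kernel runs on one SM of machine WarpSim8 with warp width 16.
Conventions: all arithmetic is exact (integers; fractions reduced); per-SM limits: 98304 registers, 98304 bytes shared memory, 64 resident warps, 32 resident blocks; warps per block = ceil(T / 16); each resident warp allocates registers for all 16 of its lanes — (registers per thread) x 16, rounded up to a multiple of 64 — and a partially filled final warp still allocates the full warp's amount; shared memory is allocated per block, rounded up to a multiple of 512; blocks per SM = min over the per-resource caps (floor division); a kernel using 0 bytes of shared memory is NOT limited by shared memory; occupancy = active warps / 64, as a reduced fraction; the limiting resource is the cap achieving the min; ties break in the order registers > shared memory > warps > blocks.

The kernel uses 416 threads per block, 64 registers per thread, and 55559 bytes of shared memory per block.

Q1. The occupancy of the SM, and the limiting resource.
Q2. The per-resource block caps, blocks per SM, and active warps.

Answer: occupancy 13/32, limited by shared memory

registers: 3 blocks
shared memory: 1 block
warps: 2 blocks
blocks: 32 blocks

Answer: 1 block, 26 active warps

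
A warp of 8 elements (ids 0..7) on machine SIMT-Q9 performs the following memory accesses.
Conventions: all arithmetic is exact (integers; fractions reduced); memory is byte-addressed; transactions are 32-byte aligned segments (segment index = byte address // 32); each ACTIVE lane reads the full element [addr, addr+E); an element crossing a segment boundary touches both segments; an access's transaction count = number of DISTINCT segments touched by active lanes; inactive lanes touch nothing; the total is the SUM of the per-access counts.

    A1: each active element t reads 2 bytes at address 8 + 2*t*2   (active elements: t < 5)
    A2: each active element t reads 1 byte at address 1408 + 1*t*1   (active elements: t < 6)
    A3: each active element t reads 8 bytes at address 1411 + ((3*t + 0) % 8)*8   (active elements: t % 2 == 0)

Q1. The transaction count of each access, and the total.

A1: 1 transaction
A2: 1 transaction
A3: 2 transactions

Answer: 1,1,2; total 4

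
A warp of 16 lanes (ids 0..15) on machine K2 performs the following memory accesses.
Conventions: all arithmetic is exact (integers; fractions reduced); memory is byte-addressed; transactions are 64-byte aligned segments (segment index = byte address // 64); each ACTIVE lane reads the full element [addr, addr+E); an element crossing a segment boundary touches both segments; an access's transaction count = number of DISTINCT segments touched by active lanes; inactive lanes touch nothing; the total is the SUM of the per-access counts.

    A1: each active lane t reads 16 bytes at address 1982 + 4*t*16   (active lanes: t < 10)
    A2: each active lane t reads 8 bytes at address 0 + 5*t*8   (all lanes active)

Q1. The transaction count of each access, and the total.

A1: 11 transactions
A2: 10 transactions

Answer: 11,10; total 21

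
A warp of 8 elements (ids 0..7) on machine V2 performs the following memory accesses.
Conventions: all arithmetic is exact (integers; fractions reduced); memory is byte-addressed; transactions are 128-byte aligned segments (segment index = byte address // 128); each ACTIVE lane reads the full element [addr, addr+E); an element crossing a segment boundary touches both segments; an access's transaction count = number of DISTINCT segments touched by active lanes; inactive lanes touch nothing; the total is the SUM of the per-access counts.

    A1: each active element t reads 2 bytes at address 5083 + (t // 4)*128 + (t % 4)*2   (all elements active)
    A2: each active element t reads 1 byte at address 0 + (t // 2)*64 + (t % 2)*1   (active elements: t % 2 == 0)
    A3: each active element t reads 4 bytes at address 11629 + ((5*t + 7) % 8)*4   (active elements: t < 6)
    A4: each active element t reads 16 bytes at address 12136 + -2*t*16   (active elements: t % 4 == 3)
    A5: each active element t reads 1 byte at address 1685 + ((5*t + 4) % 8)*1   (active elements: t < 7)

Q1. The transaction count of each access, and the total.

A1: 2 transactions
A2: 2 transactions
A3: 2 transactions
A4: 2 transactions
A5: 1 transaction

Answer: 2,2,2,2,1; total 9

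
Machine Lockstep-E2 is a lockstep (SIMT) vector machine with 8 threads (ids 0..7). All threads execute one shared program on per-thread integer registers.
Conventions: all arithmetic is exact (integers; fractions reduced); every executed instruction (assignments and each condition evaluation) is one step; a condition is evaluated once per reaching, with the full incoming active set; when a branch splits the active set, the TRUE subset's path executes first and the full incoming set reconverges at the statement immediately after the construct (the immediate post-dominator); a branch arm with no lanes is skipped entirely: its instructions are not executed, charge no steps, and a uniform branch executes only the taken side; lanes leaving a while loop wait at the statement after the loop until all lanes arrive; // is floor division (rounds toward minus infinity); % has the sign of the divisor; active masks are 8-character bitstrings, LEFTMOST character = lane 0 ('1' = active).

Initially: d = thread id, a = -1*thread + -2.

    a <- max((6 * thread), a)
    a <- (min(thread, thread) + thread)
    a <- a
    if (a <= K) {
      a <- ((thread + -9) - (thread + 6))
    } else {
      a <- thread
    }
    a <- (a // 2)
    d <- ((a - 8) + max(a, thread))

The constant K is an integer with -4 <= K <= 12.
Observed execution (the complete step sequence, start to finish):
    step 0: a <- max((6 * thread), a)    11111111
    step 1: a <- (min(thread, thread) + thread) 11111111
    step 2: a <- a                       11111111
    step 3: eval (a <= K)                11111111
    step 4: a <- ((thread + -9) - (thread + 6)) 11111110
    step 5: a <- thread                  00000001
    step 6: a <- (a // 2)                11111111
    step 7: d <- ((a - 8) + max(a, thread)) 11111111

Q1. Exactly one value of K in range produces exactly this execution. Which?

Answer: K = 12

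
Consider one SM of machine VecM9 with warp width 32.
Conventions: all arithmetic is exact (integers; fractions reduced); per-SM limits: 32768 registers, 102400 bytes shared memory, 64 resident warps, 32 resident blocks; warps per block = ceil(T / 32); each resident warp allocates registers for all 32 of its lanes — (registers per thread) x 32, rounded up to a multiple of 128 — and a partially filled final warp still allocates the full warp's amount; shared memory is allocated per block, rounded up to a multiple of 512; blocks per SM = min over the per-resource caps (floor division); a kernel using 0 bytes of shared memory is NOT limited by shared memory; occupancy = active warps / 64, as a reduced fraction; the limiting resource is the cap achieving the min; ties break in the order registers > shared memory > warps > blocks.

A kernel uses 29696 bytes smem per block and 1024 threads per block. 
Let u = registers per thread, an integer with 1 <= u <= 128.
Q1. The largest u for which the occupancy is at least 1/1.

Answer: u = 16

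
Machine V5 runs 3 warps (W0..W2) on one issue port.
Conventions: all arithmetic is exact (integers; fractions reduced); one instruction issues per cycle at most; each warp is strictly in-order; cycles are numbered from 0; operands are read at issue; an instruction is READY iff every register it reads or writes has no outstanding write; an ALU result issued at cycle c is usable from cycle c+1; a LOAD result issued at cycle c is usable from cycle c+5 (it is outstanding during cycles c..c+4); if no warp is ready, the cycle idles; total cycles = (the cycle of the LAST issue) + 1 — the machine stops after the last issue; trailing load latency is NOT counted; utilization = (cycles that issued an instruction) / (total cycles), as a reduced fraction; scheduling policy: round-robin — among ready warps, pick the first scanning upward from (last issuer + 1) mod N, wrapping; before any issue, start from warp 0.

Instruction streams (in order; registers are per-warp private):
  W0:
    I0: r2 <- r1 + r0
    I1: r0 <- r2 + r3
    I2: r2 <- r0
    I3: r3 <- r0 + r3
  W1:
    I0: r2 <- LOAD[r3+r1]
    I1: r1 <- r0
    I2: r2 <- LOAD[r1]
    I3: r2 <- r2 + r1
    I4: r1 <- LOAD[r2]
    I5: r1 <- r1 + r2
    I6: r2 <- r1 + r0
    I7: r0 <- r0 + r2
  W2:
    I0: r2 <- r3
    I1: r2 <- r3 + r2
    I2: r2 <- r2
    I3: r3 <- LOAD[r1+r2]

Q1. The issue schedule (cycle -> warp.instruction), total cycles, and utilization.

cycle 0: W0.I0
cycle 1: W1.I0
cycle 2: W2.I0
cycle 3: W0.I1
cycle 4: W1.I1
cycle 5: W2.I1
cycle 6: W0.I2
cycle 7: W1.I2
cycle 8: W2.I2
cycle 9: W0.I3
cycle 10: W2.I3
cycle 11: idle
cycle 12: W1.I3
cycle 13: W1.I4
cycle 14: idle
cycle 15: idle
cycle 16: idle
cycle 17: idle
cycle 18: W1.I5
cycle 19: W1.I6
cycle 20: W1.I7

Answer: 21 cycles, utilization 16/21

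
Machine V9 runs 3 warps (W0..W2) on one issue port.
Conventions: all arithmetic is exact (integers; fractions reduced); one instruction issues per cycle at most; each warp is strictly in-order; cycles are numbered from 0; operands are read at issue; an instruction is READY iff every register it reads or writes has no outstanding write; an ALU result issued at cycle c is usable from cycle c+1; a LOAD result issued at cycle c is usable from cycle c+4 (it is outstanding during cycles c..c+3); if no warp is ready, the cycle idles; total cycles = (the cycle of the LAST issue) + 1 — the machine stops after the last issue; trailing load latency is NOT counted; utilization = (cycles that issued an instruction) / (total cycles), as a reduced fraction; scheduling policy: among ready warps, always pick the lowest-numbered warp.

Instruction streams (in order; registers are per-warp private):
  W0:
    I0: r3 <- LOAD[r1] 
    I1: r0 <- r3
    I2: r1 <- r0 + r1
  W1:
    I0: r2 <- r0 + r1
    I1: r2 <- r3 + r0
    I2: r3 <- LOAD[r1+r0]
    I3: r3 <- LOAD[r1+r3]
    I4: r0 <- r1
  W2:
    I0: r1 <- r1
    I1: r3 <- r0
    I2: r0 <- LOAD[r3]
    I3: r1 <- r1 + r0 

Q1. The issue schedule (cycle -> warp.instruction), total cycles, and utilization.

cycle 0: W0.I0
cycle 1: W1.I0
cycle 2: W1.I1
cycle 3: W1.I2
cycle 4: W0.I1
cycle 5: W0.I2
cycle 6: W2.I0
cycle 7: W1.I3
cycle 8: W1.I4
cycle 9: W2.I1
cycle 10: W2.I2
cycle 11: idle
cycle 12: idle
cycle 13: idle
cycle 14: W2.I3

Answer: 15 cycles, utilization 4/5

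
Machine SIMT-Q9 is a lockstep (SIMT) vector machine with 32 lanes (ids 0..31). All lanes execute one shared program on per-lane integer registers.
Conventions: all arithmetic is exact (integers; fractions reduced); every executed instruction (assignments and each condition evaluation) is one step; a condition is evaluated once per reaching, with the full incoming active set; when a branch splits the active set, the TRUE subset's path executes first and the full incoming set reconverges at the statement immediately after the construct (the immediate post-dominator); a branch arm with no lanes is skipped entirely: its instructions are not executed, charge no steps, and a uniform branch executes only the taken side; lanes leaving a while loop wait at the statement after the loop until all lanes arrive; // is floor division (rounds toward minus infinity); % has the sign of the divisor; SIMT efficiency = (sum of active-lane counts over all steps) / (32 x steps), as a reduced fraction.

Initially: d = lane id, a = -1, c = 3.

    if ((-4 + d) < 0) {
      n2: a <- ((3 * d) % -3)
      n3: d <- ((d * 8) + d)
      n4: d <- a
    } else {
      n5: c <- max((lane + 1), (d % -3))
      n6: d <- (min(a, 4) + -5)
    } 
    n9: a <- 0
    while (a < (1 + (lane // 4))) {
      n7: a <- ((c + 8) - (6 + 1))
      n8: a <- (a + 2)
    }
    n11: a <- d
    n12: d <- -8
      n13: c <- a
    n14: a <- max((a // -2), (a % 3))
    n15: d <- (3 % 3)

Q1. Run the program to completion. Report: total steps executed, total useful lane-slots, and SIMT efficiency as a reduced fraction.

Answer: 16 steps, 420 useful, 105/128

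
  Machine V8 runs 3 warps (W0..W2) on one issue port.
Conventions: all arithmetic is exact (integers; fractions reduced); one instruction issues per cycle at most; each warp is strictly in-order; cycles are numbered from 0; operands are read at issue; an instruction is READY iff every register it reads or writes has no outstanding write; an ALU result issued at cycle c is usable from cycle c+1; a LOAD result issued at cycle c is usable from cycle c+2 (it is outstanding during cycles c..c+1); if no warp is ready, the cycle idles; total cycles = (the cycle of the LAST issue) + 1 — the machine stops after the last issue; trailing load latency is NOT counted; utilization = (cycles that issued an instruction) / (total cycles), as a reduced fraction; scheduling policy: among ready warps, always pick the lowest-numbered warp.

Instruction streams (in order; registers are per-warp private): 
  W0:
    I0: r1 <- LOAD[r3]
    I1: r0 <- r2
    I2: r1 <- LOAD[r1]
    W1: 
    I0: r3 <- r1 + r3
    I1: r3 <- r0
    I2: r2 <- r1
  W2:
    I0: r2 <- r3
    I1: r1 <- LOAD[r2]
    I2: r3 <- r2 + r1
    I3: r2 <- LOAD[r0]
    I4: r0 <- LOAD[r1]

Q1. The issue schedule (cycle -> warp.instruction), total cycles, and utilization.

cycle 0: W0.I0
cycle 1: W0.I1
cycle 2: W0.I2
cycle 3: W1.I0
cycle 4: W1.I1
cycle 5: W1.I2
cycle 6: W2.I0
cycle 7: W2.I1
cycle 8: idle
cycle 9: W2.I2
cycle 10: W2.I3
cycle 11: W2.I4

Answer: 12 cycles, utilization 11/12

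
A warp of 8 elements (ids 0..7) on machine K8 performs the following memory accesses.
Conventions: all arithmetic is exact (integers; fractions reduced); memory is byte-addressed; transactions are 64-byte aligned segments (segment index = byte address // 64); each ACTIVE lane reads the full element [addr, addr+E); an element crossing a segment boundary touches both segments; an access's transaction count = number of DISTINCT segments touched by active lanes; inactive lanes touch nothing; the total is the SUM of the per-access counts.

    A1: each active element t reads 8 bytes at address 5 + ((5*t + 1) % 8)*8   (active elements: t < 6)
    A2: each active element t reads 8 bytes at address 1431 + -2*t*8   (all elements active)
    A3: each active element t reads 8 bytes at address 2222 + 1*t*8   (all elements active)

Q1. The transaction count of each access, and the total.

A1: 1 transaction
A2: 3 transactions
A3: 2 transactions

Answer: 1,3,2; total 6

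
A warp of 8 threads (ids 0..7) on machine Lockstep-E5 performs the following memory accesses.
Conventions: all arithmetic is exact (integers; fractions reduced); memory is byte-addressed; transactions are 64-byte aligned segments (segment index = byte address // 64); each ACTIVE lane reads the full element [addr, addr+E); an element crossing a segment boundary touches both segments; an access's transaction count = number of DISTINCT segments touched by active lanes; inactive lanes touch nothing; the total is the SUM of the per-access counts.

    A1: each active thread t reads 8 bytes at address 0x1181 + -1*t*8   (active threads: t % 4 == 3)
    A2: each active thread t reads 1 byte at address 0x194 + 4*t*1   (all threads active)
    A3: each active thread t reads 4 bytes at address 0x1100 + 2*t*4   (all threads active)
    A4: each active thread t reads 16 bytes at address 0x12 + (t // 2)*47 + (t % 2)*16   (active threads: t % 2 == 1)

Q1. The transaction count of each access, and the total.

A1: 1 transaction
A2: 1 transaction
A3: 1 transaction
A4: 3 transactions

Answer: 1,1,1,3; total 6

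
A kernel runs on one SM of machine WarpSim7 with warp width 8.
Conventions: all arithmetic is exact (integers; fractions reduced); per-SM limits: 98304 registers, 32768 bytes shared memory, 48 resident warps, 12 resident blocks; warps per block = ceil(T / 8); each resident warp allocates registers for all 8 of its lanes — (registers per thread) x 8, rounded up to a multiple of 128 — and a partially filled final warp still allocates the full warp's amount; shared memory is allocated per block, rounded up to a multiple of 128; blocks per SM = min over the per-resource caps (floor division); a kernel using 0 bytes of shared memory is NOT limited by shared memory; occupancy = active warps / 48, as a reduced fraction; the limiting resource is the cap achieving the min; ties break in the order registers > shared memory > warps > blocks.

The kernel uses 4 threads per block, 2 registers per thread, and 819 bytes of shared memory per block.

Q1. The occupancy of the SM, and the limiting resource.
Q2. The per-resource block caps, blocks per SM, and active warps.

Answer: occupancy 1/4, limited by blocks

registers: 768 blocks
shared memory: 36 blocks
warps: 48 blocks
blocks: 12 blocks

Answer: 12 blocks, 12 active warps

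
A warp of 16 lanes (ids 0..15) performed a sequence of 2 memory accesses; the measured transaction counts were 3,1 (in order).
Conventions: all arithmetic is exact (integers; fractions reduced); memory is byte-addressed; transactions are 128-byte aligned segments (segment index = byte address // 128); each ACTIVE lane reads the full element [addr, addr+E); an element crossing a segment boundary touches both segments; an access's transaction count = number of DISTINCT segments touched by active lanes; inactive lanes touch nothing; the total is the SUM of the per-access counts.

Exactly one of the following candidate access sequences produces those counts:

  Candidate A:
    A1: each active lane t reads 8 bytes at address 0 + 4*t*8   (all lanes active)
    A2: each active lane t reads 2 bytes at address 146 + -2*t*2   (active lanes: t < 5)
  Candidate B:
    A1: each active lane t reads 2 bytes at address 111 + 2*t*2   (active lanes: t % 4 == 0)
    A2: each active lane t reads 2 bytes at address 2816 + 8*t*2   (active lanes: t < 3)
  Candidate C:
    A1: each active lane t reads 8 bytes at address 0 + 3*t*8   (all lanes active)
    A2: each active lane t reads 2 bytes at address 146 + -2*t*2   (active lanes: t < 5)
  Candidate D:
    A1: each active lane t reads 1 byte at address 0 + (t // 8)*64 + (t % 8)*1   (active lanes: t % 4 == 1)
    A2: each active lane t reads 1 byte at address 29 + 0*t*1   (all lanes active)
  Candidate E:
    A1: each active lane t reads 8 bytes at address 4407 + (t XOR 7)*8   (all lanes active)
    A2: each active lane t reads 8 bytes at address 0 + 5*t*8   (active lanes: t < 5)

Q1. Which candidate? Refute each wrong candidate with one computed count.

A: A1 gives 4 transactions, not 3
B: A1 gives 2 transactions, not 3
D: A1 gives 1 transaction, not 3
E: A1 gives 2 transactions, not 3
C: all counts match (3,1)

Answer: C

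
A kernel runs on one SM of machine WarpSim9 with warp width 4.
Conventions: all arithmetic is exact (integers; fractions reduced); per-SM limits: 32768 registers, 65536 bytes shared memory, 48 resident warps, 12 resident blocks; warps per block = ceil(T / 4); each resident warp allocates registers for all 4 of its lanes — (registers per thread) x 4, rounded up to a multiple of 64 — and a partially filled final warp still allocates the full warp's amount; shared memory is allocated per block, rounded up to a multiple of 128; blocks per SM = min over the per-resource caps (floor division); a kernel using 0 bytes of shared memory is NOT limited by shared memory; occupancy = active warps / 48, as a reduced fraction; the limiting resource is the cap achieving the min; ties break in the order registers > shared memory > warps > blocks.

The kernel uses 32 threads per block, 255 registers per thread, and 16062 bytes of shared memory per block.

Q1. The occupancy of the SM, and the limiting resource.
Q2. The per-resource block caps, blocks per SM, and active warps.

Answer: occupancy 2/3, limited by registers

registers: 4 blocks
shared memory: 4 blocks
warps: 6 blocks
blocks: 12 blocks

Answer: 4 blocks, 32 active warps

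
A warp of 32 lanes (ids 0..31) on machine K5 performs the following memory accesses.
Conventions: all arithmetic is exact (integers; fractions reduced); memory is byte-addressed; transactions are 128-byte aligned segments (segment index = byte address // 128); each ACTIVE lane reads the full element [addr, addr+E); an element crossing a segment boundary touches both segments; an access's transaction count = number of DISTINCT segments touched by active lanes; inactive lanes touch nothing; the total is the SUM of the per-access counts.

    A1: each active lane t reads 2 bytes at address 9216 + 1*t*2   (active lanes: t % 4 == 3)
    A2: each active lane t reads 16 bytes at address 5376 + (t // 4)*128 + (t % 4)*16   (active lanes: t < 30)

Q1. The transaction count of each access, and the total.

A1: 1 transaction
A2: 8 transactions

Answer: 1,8; total 9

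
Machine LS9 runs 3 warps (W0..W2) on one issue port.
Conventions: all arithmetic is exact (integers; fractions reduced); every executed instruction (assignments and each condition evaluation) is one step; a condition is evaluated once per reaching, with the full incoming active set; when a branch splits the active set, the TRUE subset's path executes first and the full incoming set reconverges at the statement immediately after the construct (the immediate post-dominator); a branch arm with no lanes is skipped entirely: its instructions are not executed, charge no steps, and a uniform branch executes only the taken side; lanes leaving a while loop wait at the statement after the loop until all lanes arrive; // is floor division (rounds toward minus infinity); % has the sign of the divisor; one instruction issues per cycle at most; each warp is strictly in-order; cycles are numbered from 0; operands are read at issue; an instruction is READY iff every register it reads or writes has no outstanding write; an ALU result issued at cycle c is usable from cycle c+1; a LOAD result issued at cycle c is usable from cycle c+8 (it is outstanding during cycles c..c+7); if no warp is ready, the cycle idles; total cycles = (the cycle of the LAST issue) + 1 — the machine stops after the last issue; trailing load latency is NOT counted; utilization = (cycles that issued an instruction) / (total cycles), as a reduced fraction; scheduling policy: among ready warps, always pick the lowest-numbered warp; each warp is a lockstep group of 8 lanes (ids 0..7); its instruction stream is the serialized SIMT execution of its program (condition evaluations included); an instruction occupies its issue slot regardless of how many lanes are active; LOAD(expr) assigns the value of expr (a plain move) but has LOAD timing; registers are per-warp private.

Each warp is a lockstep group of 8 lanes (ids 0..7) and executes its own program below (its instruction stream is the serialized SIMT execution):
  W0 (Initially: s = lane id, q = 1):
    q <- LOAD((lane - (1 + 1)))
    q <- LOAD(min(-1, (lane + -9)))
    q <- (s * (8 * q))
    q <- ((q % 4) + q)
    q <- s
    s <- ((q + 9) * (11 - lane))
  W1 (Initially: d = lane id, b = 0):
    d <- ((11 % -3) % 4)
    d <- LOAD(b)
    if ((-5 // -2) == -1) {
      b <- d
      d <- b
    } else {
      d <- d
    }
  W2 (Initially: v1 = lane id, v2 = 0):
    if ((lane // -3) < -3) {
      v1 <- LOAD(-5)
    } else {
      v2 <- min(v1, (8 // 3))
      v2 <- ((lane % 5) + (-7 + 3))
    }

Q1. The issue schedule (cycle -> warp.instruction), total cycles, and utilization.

cycle 0: W0.I0
cycle 1: W1.I0
cycle 2: W1.I1
cycle 3: W1.I2
cycle 4: W2.I0
cycle 5: W2.I1
cycle 6: W2.I2
cycle 7: idle
cycle 8: W0.I1
cycle 9: idle
cycle 10: W1.I3
cycle 11: idle
cycle 12: idle
cycle 13: idle
cycle 14: idle
cycle 15: idle
cycle 16: W0.I2
cycle 17: W0.I3
cycle 18: W0.I4
cycle 19: W0.I5

Answer: 20 cycles, utilization 13/20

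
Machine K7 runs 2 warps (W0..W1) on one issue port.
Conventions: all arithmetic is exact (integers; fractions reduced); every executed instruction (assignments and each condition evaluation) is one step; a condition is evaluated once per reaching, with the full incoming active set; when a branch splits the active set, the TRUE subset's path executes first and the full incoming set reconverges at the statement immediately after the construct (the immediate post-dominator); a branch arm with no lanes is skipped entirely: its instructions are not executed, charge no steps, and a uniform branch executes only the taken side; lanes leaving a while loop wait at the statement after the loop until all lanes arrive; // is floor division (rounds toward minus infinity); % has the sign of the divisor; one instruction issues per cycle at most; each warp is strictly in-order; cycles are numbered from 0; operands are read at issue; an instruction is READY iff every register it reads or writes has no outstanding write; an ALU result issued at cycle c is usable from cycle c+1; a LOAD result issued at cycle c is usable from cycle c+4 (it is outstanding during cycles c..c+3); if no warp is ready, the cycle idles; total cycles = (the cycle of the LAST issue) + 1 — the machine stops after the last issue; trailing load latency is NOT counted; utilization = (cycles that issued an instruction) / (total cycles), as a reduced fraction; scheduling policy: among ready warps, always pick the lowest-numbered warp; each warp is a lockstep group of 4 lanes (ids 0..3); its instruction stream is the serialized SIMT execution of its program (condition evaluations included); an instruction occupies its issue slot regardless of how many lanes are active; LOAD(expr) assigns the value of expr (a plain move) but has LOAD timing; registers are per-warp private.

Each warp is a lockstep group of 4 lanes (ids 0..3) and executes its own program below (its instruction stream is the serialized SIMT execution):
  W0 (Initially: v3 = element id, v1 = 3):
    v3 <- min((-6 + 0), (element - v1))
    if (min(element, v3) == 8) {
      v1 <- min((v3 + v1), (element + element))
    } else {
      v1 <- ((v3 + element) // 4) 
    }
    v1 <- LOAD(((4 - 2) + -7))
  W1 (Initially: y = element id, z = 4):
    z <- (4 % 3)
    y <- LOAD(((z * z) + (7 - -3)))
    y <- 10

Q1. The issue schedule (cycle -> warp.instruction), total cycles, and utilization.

cycle 0: W0.I0
cycle 1: W0.I1
cycle 2: W0.I2
cycle 3: W0.I3
cycle 4: W1.I0
cycle 5: W1.I1
cycle 6: idle
cycle 7: idle
cycle 8: idle
cycle 9: W1.I2

Answer: 10 cycles, utilization 7/10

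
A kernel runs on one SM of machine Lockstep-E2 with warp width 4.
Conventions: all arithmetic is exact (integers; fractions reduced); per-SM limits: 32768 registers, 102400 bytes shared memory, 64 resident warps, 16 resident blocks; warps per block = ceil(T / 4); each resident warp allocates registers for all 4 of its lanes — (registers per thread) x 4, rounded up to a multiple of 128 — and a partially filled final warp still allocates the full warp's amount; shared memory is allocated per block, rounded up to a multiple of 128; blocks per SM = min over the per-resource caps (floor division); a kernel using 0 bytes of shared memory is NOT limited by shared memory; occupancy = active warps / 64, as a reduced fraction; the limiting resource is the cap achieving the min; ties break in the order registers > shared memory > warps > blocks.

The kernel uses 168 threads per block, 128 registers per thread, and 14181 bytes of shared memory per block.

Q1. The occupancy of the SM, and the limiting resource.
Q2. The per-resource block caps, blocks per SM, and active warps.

Answer: occupancy 21/32, limited by registers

registers: 1 block
shared memory: 7 blocks
warps: 1 block
blocks: 16 blocks

Answer: 1 block, 42 active warps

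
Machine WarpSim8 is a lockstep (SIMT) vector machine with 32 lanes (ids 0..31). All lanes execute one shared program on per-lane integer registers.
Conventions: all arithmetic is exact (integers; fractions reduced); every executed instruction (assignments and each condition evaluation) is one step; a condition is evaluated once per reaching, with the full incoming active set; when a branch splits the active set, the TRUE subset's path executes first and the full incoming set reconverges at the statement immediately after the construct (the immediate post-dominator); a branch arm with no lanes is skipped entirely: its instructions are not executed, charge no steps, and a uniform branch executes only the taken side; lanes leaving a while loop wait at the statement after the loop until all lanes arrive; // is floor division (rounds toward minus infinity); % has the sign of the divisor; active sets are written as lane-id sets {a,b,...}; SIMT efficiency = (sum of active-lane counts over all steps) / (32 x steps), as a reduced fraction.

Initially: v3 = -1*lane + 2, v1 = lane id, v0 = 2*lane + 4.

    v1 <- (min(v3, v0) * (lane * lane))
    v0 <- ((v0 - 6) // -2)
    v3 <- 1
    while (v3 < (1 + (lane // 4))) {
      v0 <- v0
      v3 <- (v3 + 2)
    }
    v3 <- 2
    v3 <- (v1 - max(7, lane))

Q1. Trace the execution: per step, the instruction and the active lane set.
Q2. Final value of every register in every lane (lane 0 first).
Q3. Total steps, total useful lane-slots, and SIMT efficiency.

step 0: v1 <- (min(v3, v0) * (lane * lane)) {0,1,2,3,4,5,6,7,8,9,10,11,12,13,14,15,16,17,18,19,20,21,22,23,24,25,26,27,28,29,30,31}
step 1: v0 <- ((v0 - 6) // -2)       {0,1,2,3,4,5,6,7,8,9,10,11,12,13,14,15,16,17,18,19,20,21,22,23,24,25,26,27,28,29,30,31}
step 2: v3 <- 1                      {0,1,2,3,4,5,6,7,8,9,10,11,12,13,14,15,16,17,18,19,20,21,22,23,24,25,26,27,28,29,30,31}
step 3: eval (v3 < (1 + (lane // 4))) {0,1,2,3,4,5,6,7,8,9,10,11,12,13,14,15,16,17,18,19,20,21,22,23,24,25,26,27,28,29,30,31}
step 4: v0 <- v0                     {4,5,6,7,8,9,10,11,12,13,14,15,16,17,18,19,20,21,22,23,24,25,26,27,28,29,30,31}
step 5: v3 <- (v3 + 2)               {4,5,6,7,8,9,10,11,12,13,14,15,16,17,18,19,20,21,22,23,24,25,26,27,28,29,30,31}
step 6: eval (v3 < (1 + (lane // 4))) {4,5,6,7,8,9,10,11,12,13,14,15,16,17,18,19,20,21,22,23,24,25,26,27,28,29,30,31}
step 7: v0 <- v0                     {12,13,14,15,16,17,18,19,20,21,22,23,24,25,26,27,28,29,30,31}
step 8: v3 <- (v3 + 2)               {12,13,14,15,16,17,18,19,20,21,22,23,24,25,26,27,28,29,30,31}
step 9: eval (v3 < (1 + (lane // 4))) {12,13,14,15,16,17,18,19,20,21,22,23,24,25,26,27,28,29,30,31}
step 10: v0 <- v0                     {20,21,22,23,24,25,26,27,28,29,30,31}
step 11: v3 <- (v3 + 2)               {20,21,22,23,24,25,26,27,28,29,30,31}
step 12: eval (v3 < (1 + (lane // 4))) {20,21,22,23,24,25,26,27,28,29,30,31}
step 13: v0 <- v0                     {28,29,30,31}
step 14: v3 <- (v3 + 2)               {28,29,30,31}
step 15: eval (v3 < (1 + (lane // 4))) {28,29,30,31}
step 16: v3 <- 2                      {0,1,2,3,4,5,6,7,8,9,10,11,12,13,14,15,16,17,18,19,20,21,22,23,24,25,26,27,28,29,30,31}
step 17: v3 <- (v1 - max(7, lane))    {0,1,2,3,4,5,6,7,8,9,10,11,12,13,14,15,16,17,18,19,20,21,22,23,24,25,26,27,28,29,30,31}

Answer: 18 steps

v3: -7,-6,-7,-16,-39,-82,-151,-252,-392,-576,-810,-1100,-1452,-1872,-2366,-2940,-3600,-4352,-5202,-6156,-7220,-8400,-9702,-11132,-12696,-14400,-16250,-18252,-20412,-22736,-25230,-27900
v1: 0,1,0,-9,-32,-75,-144,-245,-384,-567,-800,-1089,-1440,-1859,-2352,-2925,-3584,-4335,-5184,-6137,-7200,-8379,-9680,-11109,-12672,-14375,-16224,-18225,-20384,-22707,-25200,-27869
v0: 1,0,-1,-2,-3,-4,-5,-6,-7,-8,-9,-10,-11,-12,-13,-14,-15,-16,-17,-18,-19,-20,-21,-22,-23,-24,-25,-26,-27,-28,-29,-30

steps = 18; useful = 384; efficiency = 384/576 = 2/3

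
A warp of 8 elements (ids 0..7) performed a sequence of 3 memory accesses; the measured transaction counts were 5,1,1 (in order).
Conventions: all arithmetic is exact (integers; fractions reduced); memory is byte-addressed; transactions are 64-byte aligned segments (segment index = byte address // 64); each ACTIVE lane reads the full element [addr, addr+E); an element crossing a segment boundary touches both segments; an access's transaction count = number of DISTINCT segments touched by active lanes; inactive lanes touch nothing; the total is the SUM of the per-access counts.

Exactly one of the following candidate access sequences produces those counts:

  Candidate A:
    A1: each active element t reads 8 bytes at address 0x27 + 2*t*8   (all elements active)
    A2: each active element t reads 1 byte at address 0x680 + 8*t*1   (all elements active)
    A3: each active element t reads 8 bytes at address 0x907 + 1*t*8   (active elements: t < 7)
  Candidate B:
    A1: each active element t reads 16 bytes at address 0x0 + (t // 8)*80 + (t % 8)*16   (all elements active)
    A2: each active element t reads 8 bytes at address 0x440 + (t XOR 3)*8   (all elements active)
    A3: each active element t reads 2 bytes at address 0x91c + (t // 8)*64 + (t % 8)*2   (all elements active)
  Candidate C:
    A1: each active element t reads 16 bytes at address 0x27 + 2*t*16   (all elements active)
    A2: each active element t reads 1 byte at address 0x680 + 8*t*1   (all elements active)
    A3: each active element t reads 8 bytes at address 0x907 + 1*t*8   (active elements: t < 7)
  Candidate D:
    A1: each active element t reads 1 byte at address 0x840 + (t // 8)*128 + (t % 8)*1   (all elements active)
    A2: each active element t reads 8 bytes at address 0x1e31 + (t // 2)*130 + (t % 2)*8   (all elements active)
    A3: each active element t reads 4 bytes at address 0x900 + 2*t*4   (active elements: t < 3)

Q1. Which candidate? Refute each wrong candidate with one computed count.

A: A1 gives 3 transactions, not 5
B: A1 gives 2 transactions, not 5
D: A1 gives 1 transaction, not 5
C: all counts match (5,1,1)

Answer: C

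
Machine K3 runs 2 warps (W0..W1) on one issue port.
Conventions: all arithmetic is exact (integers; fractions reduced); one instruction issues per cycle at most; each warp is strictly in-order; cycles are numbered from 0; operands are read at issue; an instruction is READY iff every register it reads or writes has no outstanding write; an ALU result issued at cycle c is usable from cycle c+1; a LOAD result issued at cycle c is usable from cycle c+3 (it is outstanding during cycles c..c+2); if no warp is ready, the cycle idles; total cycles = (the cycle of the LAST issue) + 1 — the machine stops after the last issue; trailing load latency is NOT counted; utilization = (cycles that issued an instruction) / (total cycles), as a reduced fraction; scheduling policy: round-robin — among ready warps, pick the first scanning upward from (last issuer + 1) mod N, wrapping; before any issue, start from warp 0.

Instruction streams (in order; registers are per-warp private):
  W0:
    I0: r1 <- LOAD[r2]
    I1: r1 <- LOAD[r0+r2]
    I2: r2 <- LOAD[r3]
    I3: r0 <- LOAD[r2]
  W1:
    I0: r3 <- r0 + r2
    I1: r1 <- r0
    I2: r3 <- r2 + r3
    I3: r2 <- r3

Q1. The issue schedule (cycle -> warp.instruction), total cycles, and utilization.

cycle 0: W0.I0
cycle 1: W1.I0
cycle 2: W1.I1
cycle 3: W0.I1
cycle 4: W1.I2
cycle 5: W0.I2
cycle 6: W1.I3
cycle 7: idle
cycle 8: W0.I3

Answer: 9 cycles, utilization 8/9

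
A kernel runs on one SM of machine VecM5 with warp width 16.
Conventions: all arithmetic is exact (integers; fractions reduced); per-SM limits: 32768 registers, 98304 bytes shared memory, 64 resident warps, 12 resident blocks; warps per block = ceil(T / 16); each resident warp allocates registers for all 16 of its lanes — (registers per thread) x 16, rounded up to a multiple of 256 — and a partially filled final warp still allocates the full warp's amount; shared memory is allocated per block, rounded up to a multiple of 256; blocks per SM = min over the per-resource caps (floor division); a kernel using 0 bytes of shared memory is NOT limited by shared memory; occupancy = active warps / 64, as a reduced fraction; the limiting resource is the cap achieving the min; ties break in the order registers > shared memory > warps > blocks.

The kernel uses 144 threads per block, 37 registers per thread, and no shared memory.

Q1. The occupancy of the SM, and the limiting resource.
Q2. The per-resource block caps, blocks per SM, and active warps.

Answer: occupancy 9/16, limited by registers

registers: 4 blocks
shared memory: no limit (kernel uses none)
warps: 7 blocks
blocks: 12 blocks

Answer: 4 blocks, 36 active warps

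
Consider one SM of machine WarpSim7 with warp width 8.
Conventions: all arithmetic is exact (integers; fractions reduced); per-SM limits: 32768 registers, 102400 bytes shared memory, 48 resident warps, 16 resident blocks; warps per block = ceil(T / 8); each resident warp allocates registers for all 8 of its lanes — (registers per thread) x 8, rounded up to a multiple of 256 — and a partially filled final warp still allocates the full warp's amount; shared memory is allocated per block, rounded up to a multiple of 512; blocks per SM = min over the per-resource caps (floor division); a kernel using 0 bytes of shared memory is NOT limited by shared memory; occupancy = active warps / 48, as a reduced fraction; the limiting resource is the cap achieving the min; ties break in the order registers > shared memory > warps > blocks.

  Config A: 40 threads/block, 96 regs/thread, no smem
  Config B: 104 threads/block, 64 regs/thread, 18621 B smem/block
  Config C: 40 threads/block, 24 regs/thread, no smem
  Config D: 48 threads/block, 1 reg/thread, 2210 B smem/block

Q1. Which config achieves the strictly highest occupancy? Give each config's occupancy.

occupancies: A 5/6, B 13/16, C 15/16, D 1

Answer: D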